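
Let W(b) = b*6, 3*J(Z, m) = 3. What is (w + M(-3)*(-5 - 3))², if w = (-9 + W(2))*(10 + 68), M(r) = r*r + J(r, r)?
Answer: 23716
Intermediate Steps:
J(Z, m) = 1 (J(Z, m) = (⅓)*3 = 1)
M(r) = 1 + r² (M(r) = r*r + 1 = r² + 1 = 1 + r²)
W(b) = 6*b
w = 234 (w = (-9 + 6*2)*(10 + 68) = (-9 + 12)*78 = 3*78 = 234)
(w + M(-3)*(-5 - 3))² = (234 + (1 + (-3)²)*(-5 - 3))² = (234 + (1 + 9)*(-8))² = (234 + 10*(-8))² = (234 - 80)² = 154² = 23716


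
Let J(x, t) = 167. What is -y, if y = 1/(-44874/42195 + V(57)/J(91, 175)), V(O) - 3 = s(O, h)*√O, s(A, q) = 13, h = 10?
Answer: 147905050495/105776119904 + 33036645575*√57/317328359712 ≈ 2.1843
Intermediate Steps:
V(O) = 3 + 13*√O
y = 1/(-2455791/2348855 + 13*√57/167) (y = 1/(-44874/42195 + (3 + 13*√57)/167) = 1/(-44874*1/42195 + (3 + 13*√57)*(1/167)) = 1/(-14958/14065 + (3/167 + 13*√57/167)) = 1/(-2455791/2348855 + 13*√57/167) ≈ -2.1843)
-y = -(-147905050495/105776119904 - 33036645575*√57/317328359712) = 147905050495/105776119904 + 33036645575*√57/317328359712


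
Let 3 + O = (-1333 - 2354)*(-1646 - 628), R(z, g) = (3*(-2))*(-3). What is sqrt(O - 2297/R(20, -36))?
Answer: sqrt(301827866)/6 ≈ 2895.5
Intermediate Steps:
R(z, g) = 18 (R(z, g) = -6*(-3) = 18)
O = 8384235 (O = -3 + (-1333 - 2354)*(-1646 - 628) = -3 - 3687*(-2274) = -3 + 8384238 = 8384235)
sqrt(O - 2297/R(20, -36)) = sqrt(8384235 - 2297/18) = sqrt(150913933/18) = sqrt(301827866)/6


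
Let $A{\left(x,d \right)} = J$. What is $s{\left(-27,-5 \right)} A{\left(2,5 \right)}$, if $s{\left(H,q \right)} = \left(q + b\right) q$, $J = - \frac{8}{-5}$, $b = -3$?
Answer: $64$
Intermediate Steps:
$J = \frac{8}{5}$ ($J = \left(-8\right) \left(- \frac{1}{5}\right) = \frac{8}{5} \approx 1.6$)
$A{\left(x,d \right)} = \frac{8}{5}$
$s{\left(H,q \right)} = q \left(-3 + q\right)$ ($s{\left(H,q \right)} = \left(q - 3\right) q = \left(-3 + q\right) q = q \left(-3 + q\right)$)
$s{\left(-27,-5 \right)} A{\left(2,5 \right)} = - 5 \left(-3 - 5\right) \frac{8}{5} = \left(-5\right) \left(-8\right) \frac{8}{5} = 40 \cdot \frac{8}{5} = 64$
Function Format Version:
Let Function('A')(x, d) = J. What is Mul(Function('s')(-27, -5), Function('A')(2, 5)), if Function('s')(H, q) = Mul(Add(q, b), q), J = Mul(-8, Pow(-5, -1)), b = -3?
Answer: 64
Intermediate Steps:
J = Rational(8, 5) (J = Mul(-8, Rational(-1, 5)) = Rational(8, 5) ≈ 1.6000)
Function('A')(x, d) = Rational(8, 5)
Function('s')(H, q) = Mul(q, Add(-3, q)) (Function('s')(H, q) = Mul(Add(q, -3), q) = Mul(Add(-3, q), q) = Mul(q, Add(-3, q)))
Mul(Function('s')(-27, -5), Function('A')(2, 5)) = Mul(Mul(-5, Add(-3, -5)), Rational(8, 5)) = Mul(Mul(-5, -8), Rational(8, 5)) = Mul(40, Rational(8, 5)) = 64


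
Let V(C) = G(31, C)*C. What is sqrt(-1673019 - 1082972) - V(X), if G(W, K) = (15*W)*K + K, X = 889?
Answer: -368289586 + I*sqrt(2755991) ≈ -3.6829e+8 + 1660.1*I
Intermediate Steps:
G(W, K) = K + 15*K*W (G(W, K) = 15*K*W + K = K + 15*K*W)
V(C) = 466*C**2 (V(C) = (C*(1 + 15*31))*C = (C*(1 + 465))*C = (C*466)*C = (466*C)*C = 466*C**2)
sqrt(-1673019 - 1082972) - V(X) = sqrt(-1673019 - 1082972) - 466*889**2 = sqrt(-2755991) - 466*790321 = I*sqrt(2755991) - 1*368289586 = I*sqrt(2755991) - 368289586 = -368289586 + I*sqrt(2755991)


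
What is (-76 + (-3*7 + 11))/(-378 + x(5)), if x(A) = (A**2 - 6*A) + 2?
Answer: 86/381 ≈ 0.22572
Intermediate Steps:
x(A) = 2 + A**2 - 6*A
(-76 + (-3*7 + 11))/(-378 + x(5)) = (-76 + (-3*7 + 11))/(-378 + (2 + 5**2 - 6*5)) = (-76 + (-21 + 11))/(-378 + (2 + 25 - 30)) = (-76 - 10)/(-378 - 3) = -86/(-381) = -86*(-1/381) = 86/381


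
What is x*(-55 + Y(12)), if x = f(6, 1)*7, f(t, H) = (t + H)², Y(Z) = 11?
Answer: -15092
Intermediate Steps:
f(t, H) = (H + t)²
x = 343 (x = (1 + 6)²*7 = 7²*7 = 49*7 = 343)
x*(-55 + Y(12)) = 343*(-55 + 11) = 343*(-44) = -15092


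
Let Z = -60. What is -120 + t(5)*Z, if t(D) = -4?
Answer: 120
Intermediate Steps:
-120 + t(5)*Z = -120 - 4*(-60) = -120 + 240 = 120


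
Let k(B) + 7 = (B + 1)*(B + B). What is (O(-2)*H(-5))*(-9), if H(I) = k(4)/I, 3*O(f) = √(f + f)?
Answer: 198*I/5 ≈ 39.6*I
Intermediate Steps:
k(B) = -7 + 2*B*(1 + B) (k(B) = -7 + (B + 1)*(B + B) = -7 + (1 + B)*(2*B) = -7 + 2*B*(1 + B))
O(f) = √2*√f/3 (O(f) = √(f + f)/3 = √(2*f)/3 = (√2*√f)/3 = √2*√f/3)
H(I) = 33/I (H(I) = (-7 + 2*4 + 2*4²)/I = (-7 + 8 + 2*16)/I = (-7 + 8 + 32)/I = 33/I)
(O(-2)*H(-5))*(-9) = ((√2*√(-2)/3)*(33/(-5)))*(-9) = ((√2*(I*√2)/3)*(33*(-⅕)))*(-9) = ((2*I/3)*(-33/5))*(-9) = -22*I/5*(-9) = 198*I/5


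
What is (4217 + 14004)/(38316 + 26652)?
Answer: 18221/64968 ≈ 0.28046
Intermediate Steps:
(4217 + 14004)/(38316 + 26652) = 18221/64968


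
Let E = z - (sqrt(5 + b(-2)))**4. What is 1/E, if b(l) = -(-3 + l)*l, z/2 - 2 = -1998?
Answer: -1/4017 ≈ -0.00024894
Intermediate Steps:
z = -3992 (z = 4 + 2*(-1998) = 4 - 3996 = -3992)
b(l) = -l*(-3 + l)
E = -4017 (E = -3992 - (sqrt(5 - 2*(3 - 1*(-2))))**4 = -3992 - (sqrt(5 - 2*(3 + 2)))**4 = -3992 - (sqrt(5 - 2*5))**4 = -3992 - (sqrt(5 - 10))**4 = -3992 - (sqrt(-5))**4 = -3992 - (I*sqrt(5))**4 = -3992 - 1*25 = -3992 - 25 = -4017)
1/E = 1/(-4017) = -1/4017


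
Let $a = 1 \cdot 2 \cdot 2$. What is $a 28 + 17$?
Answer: $129$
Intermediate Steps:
$a = 4$ ($a = 2 \cdot 2 = 4$)
$a 28 + 17 = 4 \cdot 28 + 17 = 112 + 17 = 129$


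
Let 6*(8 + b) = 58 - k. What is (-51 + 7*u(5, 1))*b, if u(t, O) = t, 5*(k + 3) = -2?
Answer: -536/15 ≈ -35.733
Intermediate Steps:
k = -17/5 (k = -3 + (1/5)*(-2) = -3 - 2/5 = -17/5 ≈ -3.4000)
b = 67/30 (b = -8 + (58 - 1*(-17/5))/6 = -8 + (58 + 17/5)/6 = -8 + (1/6)*(307/5) = -8 + 307/30 = 67/30 ≈ 2.2333)
(-51 + 7*u(5, 1))*b = (-51 + 7*5)*(67/30) = (-51 + 35)*(67/30) = -16*67/30 = -536/15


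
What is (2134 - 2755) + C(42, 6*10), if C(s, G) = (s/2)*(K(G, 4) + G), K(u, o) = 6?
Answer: 765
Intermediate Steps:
C(s, G) = s*(6 + G)/2 (C(s, G) = (s/2)*(6 + G) = s*(6 + G)/2)
(2134 - 2755) + C(42, 6*10) = (2134 - 2755) + (1/2)*42*(6 + 6*10) = -621 + (1/2)*42*(6 + 60) = -621 + (1/2)*42*66 = -621 + 1386 = 765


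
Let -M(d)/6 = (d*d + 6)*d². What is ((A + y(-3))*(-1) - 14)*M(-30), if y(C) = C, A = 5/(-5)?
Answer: 48924000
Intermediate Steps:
A = -1 (A = 5*(-⅕) = -1)
M(d) = -6*d²*(6 + d²) (M(d) = -6*(d*d + 6)*d² = -6*(d² + 6)*d² = -6*(6 + d²)*d² = -6*d²*(6 + d²))
((A + y(-3))*(-1) - 14)*M(-30) = ((-1 - 3)*(-1) - 14)*(6*(-30)²*(-6 - 1*(-30)²)) = (-4*(-1) - 14)*(6*900*(-6 - 1*900)) = (4 - 14)*(6*900*(-6 - 900)) = -60*900*(-906) = -10*(-4892400) = 48924000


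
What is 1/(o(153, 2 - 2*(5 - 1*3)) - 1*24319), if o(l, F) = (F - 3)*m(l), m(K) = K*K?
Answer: -1/141364 ≈ -7.0739e-6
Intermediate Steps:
m(K) = K²
o(l, F) = l²*(-3 + F) (o(l, F) = (F - 3)*l² = (-3 + F)*l² = l²*(-3 + F))
1/(o(153, 2 - 2*(5 - 1*3)) - 1*24319) = 1/(153²*(-3 + (2 - 2*(5 - 1*3))) - 1*24319) = 1/(23409*(-3 + (2 - 2*(5 - 3))) - 24319) = 1/(23409*(-3 + (2 - 2*2)) - 24319) = 1/(23409*(-3 + (2 - 4)) - 24319) = 1/(23409*(-3 - 2) - 24319) = 1/(23409*(-5) - 24319) = 1/(-117045 - 24319) = 1/(-141364) = -1/141364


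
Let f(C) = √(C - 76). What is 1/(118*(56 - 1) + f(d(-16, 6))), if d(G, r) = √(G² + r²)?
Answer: 1/(6490 + I*√(76 - 2*√73)) ≈ 0.00015408 - 1.82e-7*I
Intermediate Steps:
f(C) = √(-76 + C)
1/(118*(56 - 1) + f(d(-16, 6))) = 1/(118*(56 - 1) + √(-76 + √((-16)² + 6²))) = 1/(118*55 + √(-76 + √(256 + 36))) = 1/(6490 + √(-76 + √292)) = 1/(6490 + √(-76 + 2*√73))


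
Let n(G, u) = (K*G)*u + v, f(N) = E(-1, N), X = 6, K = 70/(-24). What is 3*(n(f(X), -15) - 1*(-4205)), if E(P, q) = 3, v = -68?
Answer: 51219/4 ≈ 12805.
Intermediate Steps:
K = -35/12 (K = 70*(-1/24) = -35/12 ≈ -2.9167)
f(N) = 3
n(G, u) = -68 - 35*G*u/12 (n(G, u) = (-35*G/12)*u - 68 = -35*G*u/12 - 68 = -68 - 35*G*u/12)
3*(n(f(X), -15) - 1*(-4205)) = 3*((-68 - 35/12*3*(-15)) - 1*(-4205)) = 3*((-68 + 525/4) + 4205) = 3*(253/4 + 4205) = 3*(17073/4) = 51219/4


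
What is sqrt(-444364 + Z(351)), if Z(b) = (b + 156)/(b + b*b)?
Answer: I*sqrt(30970393058)/264 ≈ 666.61*I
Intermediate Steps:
Z(b) = (156 + b)/(b + b**2)
sqrt(-444364 + Z(351)) = sqrt(-444364 + (156 + 351)/(351*(1 + 351))) = sqrt(-444364 + (1/351)*507/352) = sqrt(-444364 + (1/351)*(1/352)*507) = sqrt(-444364 + 13/3168) = sqrt(-1407745139/3168) = I*sqrt(30970393058)/264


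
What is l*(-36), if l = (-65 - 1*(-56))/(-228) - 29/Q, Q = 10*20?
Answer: 3609/950 ≈ 3.7989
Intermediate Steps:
Q = 200
l = -401/3800 (l = (-65 - 1*(-56))/(-228) - 29/200 = (-65 + 56)*(-1/228) - 29*1/200 = -9*(-1/228) - 29/200 = 3/76 - 29/200 = -401/3800 ≈ -0.10553)
l*(-36) = -401/3800*(-36) = 3609/950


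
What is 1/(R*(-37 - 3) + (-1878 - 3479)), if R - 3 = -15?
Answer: -1/4877 ≈ -0.00020504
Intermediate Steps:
R = -12 (R = 3 - 15 = -12)
1/(R*(-37 - 3) + (-1878 - 3479)) = 1/(-12*(-37 - 3) + (-1878 - 3479)) = 1/(-12*(-40) - 5357) = 1/(480 - 5357) = 1/(-4877) = -1/4877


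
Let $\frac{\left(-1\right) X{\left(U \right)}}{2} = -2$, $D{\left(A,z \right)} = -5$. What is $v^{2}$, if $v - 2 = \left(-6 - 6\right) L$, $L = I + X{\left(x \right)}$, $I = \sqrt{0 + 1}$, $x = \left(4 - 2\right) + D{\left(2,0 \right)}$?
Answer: $3364$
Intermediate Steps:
$x = -3$ ($x = \left(4 - 2\right) - 5 = 2 - 5 = -3$)
$I = 1$ ($I = \sqrt{1} = 1$)
$X{\left(U \right)} = 4$ ($X{\left(U \right)} = \left(-2\right) \left(-2\right) = 4$)
$L = 5$ ($L = 1 + 4 = 5$)
$v = -58$ ($v = 2 + \left(-6 - 6\right) 5 = 2 - 60 = -58$)
$v^{2} = \left(-58\right)^{2} = 3364$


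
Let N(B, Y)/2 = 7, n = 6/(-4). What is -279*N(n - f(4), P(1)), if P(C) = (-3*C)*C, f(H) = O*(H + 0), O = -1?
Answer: -3906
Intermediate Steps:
f(H) = -H (f(H) = -(H + 0) = -H)
n = -3/2 (n = 6*(-¼) = -3/2 ≈ -1.5000)
P(C) = -3*C²
N(B, Y) = 14 (N(B, Y) = 2*7 = 14)
-279*N(n - f(4), P(1)) = -279*14 = -3906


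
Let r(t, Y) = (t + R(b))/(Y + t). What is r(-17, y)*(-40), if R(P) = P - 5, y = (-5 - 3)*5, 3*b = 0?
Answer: -880/57 ≈ -15.439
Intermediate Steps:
b = 0 (b = (⅓)*0 = 0)
y = -40 (y = -8*5 = -40)
R(P) = -5 + P
r(t, Y) = (-5 + t)/(Y + t) (r(t, Y) = (t + (-5 + 0))/(Y + t) = (t - 5)/(Y + t) = (-5 + t)/(Y + t))
r(-17, y)*(-40) = ((-5 - 17)/(-40 - 17))*(-40) = (-22/(-57))*(-40) = -1/57*(-22)*(-40) = (22/57)*(-40) = -880/57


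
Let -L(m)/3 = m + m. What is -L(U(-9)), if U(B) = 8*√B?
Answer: 144*I ≈ 144.0*I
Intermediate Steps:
L(m) = -6*m (L(m) = -3*(m + m) = -6*m)
-L(U(-9)) = -(-6)*8*√(-9) = -(-6)*8*(3*I) = -(-6)*24*I = -(-144)*I = 144*I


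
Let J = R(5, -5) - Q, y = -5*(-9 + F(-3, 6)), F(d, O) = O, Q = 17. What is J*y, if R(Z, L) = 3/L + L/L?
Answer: -249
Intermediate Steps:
R(Z, L) = 1 + 3/L (R(Z, L) = 3/L + 1 = 1 + 3/L)
y = 15 (y = -5*(-9 + 6) = -5*(-3) = 15)
J = -83/5 (J = (3 - 5)/(-5) - 1*17 = -⅕*(-2) - 17 = ⅖ - 17 = -83/5 ≈ -16.600)
J*y = -83/5*15 = -249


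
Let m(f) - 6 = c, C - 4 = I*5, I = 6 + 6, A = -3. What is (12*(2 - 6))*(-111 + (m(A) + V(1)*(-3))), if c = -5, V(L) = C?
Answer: 14496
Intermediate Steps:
I = 12
C = 64 (C = 4 + 12*5 = 4 + 60 = 64)
V(L) = 64
m(f) = 1 (m(f) = 6 - 5 = 1)
(12*(2 - 6))*(-111 + (m(A) + V(1)*(-3))) = (12*(2 - 6))*(-111 + (1 + 64*(-3))) = (12*(-4))*(-111 + (1 - 192)) = -48*(-111 - 191) = -48*(-302) = 14496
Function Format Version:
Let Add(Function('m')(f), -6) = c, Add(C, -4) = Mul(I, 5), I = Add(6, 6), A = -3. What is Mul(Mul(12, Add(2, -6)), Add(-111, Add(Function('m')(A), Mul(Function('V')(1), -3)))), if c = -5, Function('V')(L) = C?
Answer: 14496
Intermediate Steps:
I = 12
C = 64 (C = Add(4, Mul(12, 5)) = Add(4, 60) = 64)
Function('V')(L) = 64
Function('m')(f) = 1 (Function('m')(f) = Add(6, -5) = 1)
Mul(Mul(12, Add(2, -6)), Add(-111, Add(Function('m')(A), Mul(Function('V')(1), -3)))) = Mul(Mul(12, Add(2, -6)), Add(-111, Add(1, Mul(64, -3)))) = Mul(Mul(12, -4), Add(-111, Add(1, -192))) = Mul(-48, Add(-111, -191)) = Mul(-48, -302) = 14496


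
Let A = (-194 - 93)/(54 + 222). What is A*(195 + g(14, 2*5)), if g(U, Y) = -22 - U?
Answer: -15211/92 ≈ -165.34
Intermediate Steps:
A = -287/276 ≈ -1.0399
A*(195 + g(14, 2*5)) = -287*(195 + (-22 - 1*14))/276 = -287*(195 + (-22 - 14))/276 = -287*(195 - 36)/276 = -287/276*159 = -15211/92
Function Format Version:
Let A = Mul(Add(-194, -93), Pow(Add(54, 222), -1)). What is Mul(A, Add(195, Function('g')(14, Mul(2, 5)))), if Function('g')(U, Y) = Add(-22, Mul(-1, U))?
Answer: Rational(-15211, 92) ≈ -165.34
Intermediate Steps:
A = Rational(-287, 276) (A = Mul(-287, Pow(276, -1)) = Mul(-287, Rational(1, 276)) = Rational(-287, 276) ≈ -1.0399)
Mul(A, Add(195, Function('g')(14, Mul(2, 5)))) = Mul(Rational(-287, 276), Add(195, Add(-22, Mul(-1, 14)))) = Mul(Rational(-287, 276), Add(195, Add(-22, -14))) = Mul(Rational(-287, 276), Add(195, -36)) = Mul(Rational(-287, 276), 159) = Rational(-15211, 92)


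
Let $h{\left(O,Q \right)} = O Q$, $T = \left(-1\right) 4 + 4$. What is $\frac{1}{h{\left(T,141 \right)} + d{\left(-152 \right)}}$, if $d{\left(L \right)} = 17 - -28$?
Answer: $\frac{1}{45} \approx 0.022222$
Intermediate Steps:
$d{\left(L \right)} = 45$ ($d{\left(L \right)} = 17 + 28 = 45$)
$T = 0$ ($T = -4 + 4 = 0$)
$\frac{1}{h{\left(T,141 \right)} + d{\left(-152 \right)}} = \frac{1}{0 \cdot 141 + 45} = \frac{1}{0 + 45} = \frac{1}{45}$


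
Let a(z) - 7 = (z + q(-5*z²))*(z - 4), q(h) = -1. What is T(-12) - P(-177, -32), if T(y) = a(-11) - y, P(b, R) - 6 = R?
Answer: 225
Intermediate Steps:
P(b, R) = 6 + R
a(z) = 7 + (-1 + z)*(-4 + z) (a(z) = 7 + (z - 1)*(z - 4) = 7 + (-1 + z)*(-4 + z))
T(y) = 187 - y (T(y) = (11 + (-11)² - 5*(-11)) - y = (11 + 121 + 55) - y = 187 - y)
T(-12) - P(-177, -32) = (187 - 1*(-12)) - (6 - 32) = (187 + 12) - 1*(-26) = 199 + 26 = 225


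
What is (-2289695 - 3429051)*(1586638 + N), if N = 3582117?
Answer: -29558796981230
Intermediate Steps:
(-2289695 - 3429051)*(1586638 + N) = (-2289695 - 3429051)*(1586638 + 3582117) = -5718746*5168755 = -29558796981230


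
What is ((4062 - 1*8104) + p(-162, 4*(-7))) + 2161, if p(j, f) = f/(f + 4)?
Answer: -11279/6 ≈ -1879.8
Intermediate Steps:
p(j, f) = f/(4 + f)
((4062 - 1*8104) + p(-162, 4*(-7))) + 2161 = ((4062 - 1*8104) + (4*(-7))/(4 + 4*(-7))) + 2161 = ((4062 - 8104) - 28/(4 - 28)) + 2161 = (-4042 - 28/(-24)) + 2161 = (-4042 - 28*(-1/24)) + 2161 = (-4042 + 7/6) + 2161 = -24245/6 + 2161 = -11279/6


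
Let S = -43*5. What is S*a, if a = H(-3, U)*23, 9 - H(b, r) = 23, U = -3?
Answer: 69230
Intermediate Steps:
H(b, r) = -14 (H(b, r) = 9 - 1*23 = 9 - 23 = -14)
a = -322 (a = -14*23 = -322)
S = -215
S*a = -215*(-322) = 69230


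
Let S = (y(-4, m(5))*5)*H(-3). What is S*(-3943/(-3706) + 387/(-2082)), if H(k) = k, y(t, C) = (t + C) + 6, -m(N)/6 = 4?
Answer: 186315360/642991 ≈ 289.76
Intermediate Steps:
m(N) = -24 (m(N) = -6*4 = -24)
y(t, C) = 6 + C + t (y(t, C) = (C + t) + 6 = 6 + C + t)
S = 330 (S = ((6 - 24 - 4)*5)*(-3) = -22*5*(-3) = -110*(-3) = 330)
S*(-3943/(-3706) + 387/(-2082)) = 330*(-3943/(-3706) + 387/(-2082)) = 330*(-3943*(-1/3706) + 387*(-1/2082)) = 330*(3943/3706 - 129/694) = 330*(564592/642991) = 186315360/642991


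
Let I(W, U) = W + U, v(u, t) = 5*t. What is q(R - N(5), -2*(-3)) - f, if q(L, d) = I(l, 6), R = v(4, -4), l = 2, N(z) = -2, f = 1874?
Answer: -1866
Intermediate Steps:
R = -20 (R = 5*(-4) = -20)
I(W, U) = U + W
q(L, d) = 8 (q(L, d) = 6 + 2 = 8)
q(R - N(5), -2*(-3)) - f = 8 - 1*1874 = 8 - 1874 = -1866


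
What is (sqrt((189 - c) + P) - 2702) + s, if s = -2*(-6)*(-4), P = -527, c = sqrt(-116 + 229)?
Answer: -2750 + I*sqrt(338 + sqrt(113)) ≈ -2750.0 + 18.672*I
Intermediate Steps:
c = sqrt(113) ≈ 10.630
s = -48 (s = 12*(-4) = -48)
(sqrt((189 - c) + P) - 2702) + s = (sqrt((189 - sqrt(113)) - 527) - 2702) - 48 = (sqrt(-338 - sqrt(113)) - 2702) - 48 = (-2702 + sqrt(-338 - sqrt(113))) - 48 = -2750 + sqrt(-338 - sqrt(113))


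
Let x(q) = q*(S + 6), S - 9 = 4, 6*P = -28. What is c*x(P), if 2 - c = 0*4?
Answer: -532/3 ≈ -177.33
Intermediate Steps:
P = -14/3 (P = (⅙)*(-28) = -14/3 ≈ -4.6667)
S = 13 (S = 9 + 4 = 13)
x(q) = 19*q (x(q) = q*(13 + 6) = q*19 = 19*q)
c = 2 (c = 2 - 0*4 = 2 - 1*0 = 2 + 0 = 2)
c*x(P) = 2*(19*(-14/3)) = 2*(-266/3) = -532/3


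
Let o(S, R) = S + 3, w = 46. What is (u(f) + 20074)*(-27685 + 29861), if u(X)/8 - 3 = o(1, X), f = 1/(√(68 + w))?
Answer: 43802880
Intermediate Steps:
f = √114/114 (f = 1/(√(68 + 46)) = 1/(√114) = √114/114 ≈ 0.093659)
o(S, R) = 3 + S
u(X) = 56 (u(X) = 24 + 8*(3 + 1) = 24 + 8*4 = 24 + 32 = 56)
(u(f) + 20074)*(-27685 + 29861) = (56 + 20074)*(-27685 + 29861) = 20130*2176 = 43802880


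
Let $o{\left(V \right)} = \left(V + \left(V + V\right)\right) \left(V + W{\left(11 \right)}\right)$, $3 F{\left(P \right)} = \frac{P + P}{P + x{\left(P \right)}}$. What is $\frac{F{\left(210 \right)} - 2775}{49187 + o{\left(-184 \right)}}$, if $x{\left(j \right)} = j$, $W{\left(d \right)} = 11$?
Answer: $- \frac{8324}{434049} \approx -0.019178$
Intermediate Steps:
$F{\left(P \right)} = \frac{1}{3}$ ($F{\left(P \right)} = \frac{\left(P + P\right) \frac{1}{P + P}}{3} = \frac{2 P \frac{1}{2 P}}{3} = \frac{1}{3} \cdot 1 = \frac{1}{3}$)
$o{\left(V \right)} = 3 V \left(11 + V\right)$ ($o{\left(V \right)} = \left(V + \left(V + V\right)\right) \left(V + 11\right) = \left(V + 2 V\right) \left(11 + V\right) = 3 V \left(11 + V\right)$)
$\frac{F{\left(210 \right)} - 2775}{49187 + o{\left(-184 \right)}} = \frac{\frac{1}{3} - 2775}{49187 + 3 \left(-184\right) \left(11 - 184\right)} = - \frac{8324}{3 \left(49187 + 3 \left(-184\right) \left(-173\right)\right)} = - \frac{8324}{3 \left(49187 + 95496\right)} = - \frac{8324}{3 \cdot 144683} = \left(- \frac{8324}{3}\right) \frac{1}{144683} = - \frac{8324}{434049}$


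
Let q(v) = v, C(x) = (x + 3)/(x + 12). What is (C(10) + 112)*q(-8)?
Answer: -9908/11 ≈ -900.73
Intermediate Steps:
C(x) = (3 + x)/(12 + x)
(C(10) + 112)*q(-8) = ((3 + 10)/(12 + 10) + 112)*(-8) = (13/22 + 112)*(-8) = (2477/22)*(-8) = -9908/11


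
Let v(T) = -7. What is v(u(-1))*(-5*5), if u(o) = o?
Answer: 175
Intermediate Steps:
v(u(-1))*(-5*5) = -(-35)*5 = -7*(-25) = 175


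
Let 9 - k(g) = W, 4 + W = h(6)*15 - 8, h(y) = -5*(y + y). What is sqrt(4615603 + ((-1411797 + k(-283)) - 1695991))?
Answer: 8*sqrt(23574) ≈ 1228.3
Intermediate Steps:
h(y) = -10*y
W = -912 (W = -4 + (-10*6*15 - 8) = -4 + (-60*15 - 8) = -4 + (-900 - 8) = -4 - 908 = -912)
k(g) = 921 (k(g) = 9 - 1*(-912) = 9 + 912 = 921)
sqrt(4615603 + ((-1411797 + k(-283)) - 1695991)) = sqrt(4615603 + ((-1411797 + 921) - 1695991)) = sqrt(4615603 + (-1410876 - 1695991)) = sqrt(4615603 - 3106867) = sqrt(1508736) = 8*sqrt(23574)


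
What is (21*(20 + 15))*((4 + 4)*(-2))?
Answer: -11760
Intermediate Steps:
(21*(20 + 15))*((4 + 4)*(-2)) = (21*35)*(8*(-2)) = 735*(-16) = -11760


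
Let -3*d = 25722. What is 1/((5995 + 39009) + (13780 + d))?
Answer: 1/50210 ≈ 1.9916e-5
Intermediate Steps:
d = -8574 (d = -⅓*25722 = -8574)
1/((5995 + 39009) + (13780 + d)) = 1/((5995 + 39009) + (13780 - 8574)) = 1/(45004 + 5206) = 1/50210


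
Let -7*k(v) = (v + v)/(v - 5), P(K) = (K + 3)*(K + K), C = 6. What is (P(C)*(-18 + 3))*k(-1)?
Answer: 540/7 ≈ 77.143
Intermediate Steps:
P(K) = 2*K*(3 + K) (P(K) = (3 + K)*(2*K) = 2*K*(3 + K))
k(v) = -2*v/(7*(-5 + v)) (k(v) = -(v + v)/(7*(v - 5)) = -2*v/(7*(-5 + v)))
(P(C)*(-18 + 3))*k(-1) = ((2*6*(3 + 6))*(-18 + 3))*(-2*(-1)/(-35 + 7*(-1))) = ((2*6*9)*(-15))*(-2*(-1)/(-35 - 7)) = (108*(-15))*(-2*(-1)/(-42)) = -(-3240)*(-1)*(-1)/42 = -1620*(-1/21) = 540/7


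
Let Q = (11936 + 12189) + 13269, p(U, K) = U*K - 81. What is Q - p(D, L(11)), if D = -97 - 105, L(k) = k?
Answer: 39697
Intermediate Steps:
D = -202
p(U, K) = -81 + K*U (p(U, K) = K*U - 81 = -81 + K*U)
Q = 37394 (Q = 24125 + 13269 = 37394)
Q - p(D, L(11)) = 37394 - (-81 + 11*(-202)) = 37394 - (-81 - 2222) = 37394 - 1*(-2303) = 37394 + 2303 = 39697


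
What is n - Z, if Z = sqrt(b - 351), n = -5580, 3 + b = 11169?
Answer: -5580 - sqrt(10815) ≈ -5684.0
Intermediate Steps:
b = 11166 (b = -3 + 11169 = 11166)
Z = sqrt(10815) (Z = sqrt(11166 - 351) = sqrt(10815) ≈ 104.00)
n - Z = -5580 - sqrt(10815)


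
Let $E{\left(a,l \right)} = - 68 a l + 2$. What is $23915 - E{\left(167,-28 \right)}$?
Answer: $-294055$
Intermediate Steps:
$E{\left(a,l \right)} = 2 - 68 a l$ ($E{\left(a,l \right)} = - 68 a l + 2 = 2 - 68 a l$)
$23915 - E{\left(167,-28 \right)} = 23915 - \left(2 - 11356 \left(-28\right)\right) = 23915 - \left(2 + 317968\right) = 23915 - 317970 = -294055$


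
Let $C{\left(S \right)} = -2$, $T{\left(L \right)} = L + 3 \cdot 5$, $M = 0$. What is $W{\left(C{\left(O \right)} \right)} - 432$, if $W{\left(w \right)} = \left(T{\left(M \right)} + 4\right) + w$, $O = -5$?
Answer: $-415$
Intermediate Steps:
$T{\left(L \right)} = 15 + L$ ($T{\left(L \right)} = L + 15 = 15 + L$)
$W{\left(w \right)} = 19 + w$ ($W{\left(w \right)} = \left(\left(15 + 0\right) + 4\right) + w = \left(15 + 4\right) + w = 19 + w$)
$W{\left(C{\left(O \right)} \right)} - 432 = \left(19 - 2\right) - 432 = 17 - 432 = -415$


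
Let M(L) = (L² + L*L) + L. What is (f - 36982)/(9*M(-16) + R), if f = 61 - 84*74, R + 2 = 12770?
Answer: -14379/5744 ≈ -2.5033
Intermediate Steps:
R = 12768 (R = -2 + 12770 = 12768)
f = -6155 (f = 61 - 6216 = -6155)
M(L) = L + 2*L² (M(L) = (L² + L²) + L = 2*L² + L = L + 2*L²)
(f - 36982)/(9*M(-16) + R) = (-6155 - 36982)/(9*(-16*(1 + 2*(-16))) + 12768) = -43137/(9*(-16*(1 - 32)) + 12768) = -43137/(9*(-16*(-31)) + 12768) = -43137/(9*496 + 12768) = -43137/(4464 + 12768) = -43137/17232 = -43137*1/17232 = -14379/5744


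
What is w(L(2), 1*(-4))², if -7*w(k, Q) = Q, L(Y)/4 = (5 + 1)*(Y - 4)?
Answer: 16/49 ≈ 0.32653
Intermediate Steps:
L(Y) = -96 + 24*Y (L(Y) = 4*((5 + 1)*(Y - 4)) = 4*(6*(-4 + Y)) = 4*(-24 + 6*Y) = -96 + 24*Y)
w(k, Q) = -Q/7
w(L(2), 1*(-4))² = (-(-4)/7)² = (-⅐*(-4))² = (4/7)² = 16/49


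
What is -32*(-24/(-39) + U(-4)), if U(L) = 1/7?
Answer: -2208/91 ≈ -24.264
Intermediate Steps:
U(L) = ⅐
-32*(-24/(-39) + U(-4)) = -32*(-24/(-39) + ⅐) = -32*(-24*(-1/39) + ⅐) = -32*(8/13 + ⅐) = -32*69/91 = -2208/91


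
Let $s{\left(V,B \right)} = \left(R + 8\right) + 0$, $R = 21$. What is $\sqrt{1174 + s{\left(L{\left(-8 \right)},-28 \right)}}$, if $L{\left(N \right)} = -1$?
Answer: $\sqrt{1203} \approx 34.684$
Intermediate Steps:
$s{\left(V,B \right)} = 29$ ($s{\left(V,B \right)} = \left(21 + 8\right) + 0 = 29 + 0 = 29$)
$\sqrt{1174 + s{\left(L{\left(-8 \right)},-28 \right)}} = \sqrt{1174 + 29} = \sqrt{1203}$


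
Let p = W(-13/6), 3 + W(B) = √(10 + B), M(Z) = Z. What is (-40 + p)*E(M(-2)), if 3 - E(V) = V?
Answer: -215 + 5*√282/6 ≈ -201.01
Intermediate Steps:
W(B) = -3 + √(10 + B)
E(V) = 3 - V
p = -3 + √282/6 (p = -3 + √(10 - 13/6) = -3 + √(47/6) = -3 + √282/6 ≈ -0.20119)
(-40 + p)*E(M(-2)) = (-40 + (-3 + √282/6))*(3 - 1*(-2)) = (-43 + √282/6)*(3 + 2) = (-43 + √282/6)*5 = -215 + 5*√282/6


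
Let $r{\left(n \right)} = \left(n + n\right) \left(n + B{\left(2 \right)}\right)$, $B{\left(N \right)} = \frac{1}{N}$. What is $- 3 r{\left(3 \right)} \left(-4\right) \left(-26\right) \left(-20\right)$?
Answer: $131040$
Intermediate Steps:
$r{\left(n \right)} = 2 n \left(\frac{1}{2} + n\right)$ ($r{\left(n \right)} = \left(n + n\right) \left(n + \frac{1}{2}\right) = 2 n \left(n + \frac{1}{2}\right) = 2 n \left(\frac{1}{2} + n\right)$)
$- 3 r{\left(3 \right)} \left(-4\right) \left(-26\right) \left(-20\right) = - 3 \cdot 3 \left(1 + 2 \cdot 3\right) \left(-4\right) \left(-26\right) \left(-20\right) = - 3 \cdot 3 \left(1 + 6\right) \left(-4\right) \left(-26\right) \left(-20\right) = - 3 \cdot 3 \cdot 7 \left(-4\right) \left(-26\right) \left(-20\right) = \left(-3\right) 21 \left(-4\right) \left(-26\right) \left(-20\right) = \left(-63\right) \left(-4\right) \left(-26\right) \left(-20\right) = 252 \left(-26\right) \left(-20\right) = \left(-6552\right) \left(-20\right) = 131040$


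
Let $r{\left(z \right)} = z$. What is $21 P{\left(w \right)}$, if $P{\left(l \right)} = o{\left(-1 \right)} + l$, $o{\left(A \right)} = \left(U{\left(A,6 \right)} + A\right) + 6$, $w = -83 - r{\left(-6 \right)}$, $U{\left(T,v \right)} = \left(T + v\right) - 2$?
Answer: $-1449$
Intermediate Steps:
$U{\left(T,v \right)} = -2 + T + v$
$w = -77$ ($w = -83 - -6 = -83 + 6 = -77$)
$o{\left(A \right)} = 10 + 2 A$ ($o{\left(A \right)} = \left(\left(-2 + A + 6\right) + A\right) + 6 = \left(\left(4 + A\right) + A\right) + 6 = \left(4 + 2 A\right) + 6 = 10 + 2 A$)
$P{\left(l \right)} = 8 + l$ ($P{\left(l \right)} = \left(10 + 2 \left(-1\right)\right) + l = \left(10 - 2\right) + l = 8 + l$)
$21 P{\left(w \right)} = 21 \left(8 - 77\right) = 21 \left(-69\right) = -1449$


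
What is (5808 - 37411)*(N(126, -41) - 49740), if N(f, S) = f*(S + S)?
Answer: 1898455416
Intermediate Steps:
N(f, S) = 2*S*f (N(f, S) = f*(2*S) = 2*S*f)
(5808 - 37411)*(N(126, -41) - 49740) = (5808 - 37411)*(2*(-41)*126 - 49740) = -31603*(-10332 - 49740) = -31603*(-60072) = 1898455416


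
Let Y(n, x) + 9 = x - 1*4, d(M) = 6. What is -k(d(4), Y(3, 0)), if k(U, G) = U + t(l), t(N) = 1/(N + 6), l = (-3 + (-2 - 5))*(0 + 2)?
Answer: -83/14 ≈ -5.9286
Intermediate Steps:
l = -20 (l = (-3 - 7)*2 = -10*2 = -20)
Y(n, x) = -13 + x (Y(n, x) = -9 + (x - 1*4) = -9 + (x - 4) = -9 + (-4 + x) = -13 + x)
t(N) = 1/(6 + N)
k(U, G) = -1/14 + U (k(U, G) = U + 1/(6 - 20) = U + 1/(-14) = U - 1/14 = -1/14 + U)
-k(d(4), Y(3, 0)) = -(-1/14 + 6) = -1*83/14 = -83/14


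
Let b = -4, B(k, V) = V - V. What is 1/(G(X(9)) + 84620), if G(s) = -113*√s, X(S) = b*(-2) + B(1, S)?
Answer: 21155/1790110562 + 113*√2/3580221124 ≈ 1.1862e-5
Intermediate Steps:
B(k, V) = 0
X(S) = 8 (X(S) = -4*(-2) + 0 = 8 + 0 = 8)
1/(G(X(9)) + 84620) = 1/(-226*√2 + 84620) = 1/(84620 - 226*√2)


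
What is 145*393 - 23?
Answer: 56962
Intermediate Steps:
145*393 - 23 = 56985 - 23 = 56962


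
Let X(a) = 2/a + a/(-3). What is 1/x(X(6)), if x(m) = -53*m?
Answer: 3/265 ≈ 0.011321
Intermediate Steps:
X(a) = 2/a - a/3 (X(a) = 2/a + a*(-⅓) = 2/a - a/3)
1/x(X(6)) = 1/(-53*(2/6 - ⅓*6)) = 1/(-53*(2*(⅙) - 2)) = 1/(-53*(⅓ - 2)) = 1/(-53*(-5/3)) = 1/(265/3) = 3/265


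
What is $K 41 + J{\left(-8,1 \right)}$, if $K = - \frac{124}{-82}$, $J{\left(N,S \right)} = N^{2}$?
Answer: $126$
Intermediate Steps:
$K = \frac{62}{41}$ ($K = \left(-124\right) \left(- \frac{1}{82}\right) = \frac{62}{41} \approx 1.5122$)
$K 41 + J{\left(-8,1 \right)} = \frac{62}{41} \cdot 41 + \left(-8\right)^{2} = 62 + 64 = 126$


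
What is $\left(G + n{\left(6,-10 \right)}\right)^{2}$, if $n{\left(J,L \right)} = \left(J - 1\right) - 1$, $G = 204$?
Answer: $43264$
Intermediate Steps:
$n{\left(J,L \right)} = -2 + J$ ($n{\left(J,L \right)} = \left(-1 + J\right) - 1 = -2 + J$)
$\left(G + n{\left(6,-10 \right)}\right)^{2} = \left(204 + \left(-2 + 6\right)\right)^{2} = \left(204 + 4\right)^{2} = 208^{2} = 43264$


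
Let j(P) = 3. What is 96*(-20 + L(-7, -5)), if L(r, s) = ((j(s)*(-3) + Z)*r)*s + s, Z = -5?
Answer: -49440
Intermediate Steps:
L(r, s) = s - 14*r*s (L(r, s) = ((3*(-3) - 5)*r)*s + s = ((-9 - 5)*r)*s + s = (-14*r)*s + s = -14*r*s + s = s - 14*r*s)
96*(-20 + L(-7, -5)) = 96*(-20 - 5*(1 - 14*(-7))) = 96*(-20 - 5*(1 + 98)) = 96*(-20 - 5*99) = 96*(-20 - 495) = 96*(-515) = -49440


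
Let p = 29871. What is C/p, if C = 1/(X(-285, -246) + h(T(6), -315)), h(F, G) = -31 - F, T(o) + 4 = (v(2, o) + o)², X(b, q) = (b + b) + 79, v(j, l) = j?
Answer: -1/17384922 ≈ -5.7521e-8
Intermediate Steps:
X(b, q) = 79 + 2*b (X(b, q) = 2*b + 79 = 79 + 2*b)
T(o) = -4 + (2 + o)²
C = -1/582 (C = 1/((79 + 2*(-285)) + (-31 - 6*(4 + 6))) = 1/((79 - 570) + (-31 - 6*10)) = 1/(-491 + (-31 - 1*60)) = 1/(-491 + (-31 - 60)) = 1/(-491 - 91) = 1/(-582) = -1/582 ≈ -0.0017182)
C/p = -1/582/29871 = -1/582*1/29871 = -1/17384922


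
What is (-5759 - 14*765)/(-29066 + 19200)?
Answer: 16469/9866 ≈ 1.6693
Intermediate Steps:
(-5759 - 14*765)/(-29066 + 19200) = (-5759 - 10710)/(-9866) = -16469*(-1/9866) = 16469/9866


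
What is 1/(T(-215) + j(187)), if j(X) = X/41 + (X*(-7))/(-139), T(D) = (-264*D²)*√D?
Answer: 6878693/15756274260633298052034 + 3002646662450*I*√215/7878137130316649026017 ≈ 4.3657e-16 + 5.5886e-9*I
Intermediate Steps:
T(D) = -264*D^(5/2)
j(X) = 426*X/5699 (j(X) = X*(1/41) - 7*X*(-1/139) = X/41 + 7*X/139 = 426*X/5699)
1/(T(-215) + j(187)) = 1/(-12203400*I*√215 + (426/5699)*187) = 1/(-12203400*I*√215 + 79662/5699) = 1/(79662/5699 - 12203400*I*√215)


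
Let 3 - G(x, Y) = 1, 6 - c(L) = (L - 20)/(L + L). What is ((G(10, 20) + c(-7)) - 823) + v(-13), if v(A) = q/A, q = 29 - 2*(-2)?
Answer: -149143/182 ≈ -819.47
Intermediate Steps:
c(L) = 6 - (-20 + L)/(2*L) (c(L) = 6 - (L - 20)/(L + L) = 6 - (-20 + L)/(2*L))
G(x, Y) = 2 (G(x, Y) = 3 - 1*1 = 3 - 1 = 2)
q = 33 (q = 29 + 4 = 33)
v(A) = 33/A
((G(10, 20) + c(-7)) - 823) + v(-13) = ((2 + (11/2 + 10/(-7))) - 823) + 33/(-13) = ((2 + (11/2 + 10*(-1/7))) - 823) + 33*(-1/13) = ((2 + (11/2 - 10/7)) - 823) - 33/13 = ((2 + 57/14) - 823) - 33/13 = (85/14 - 823) - 33/13 = -11437/14 - 33/13 = -149143/182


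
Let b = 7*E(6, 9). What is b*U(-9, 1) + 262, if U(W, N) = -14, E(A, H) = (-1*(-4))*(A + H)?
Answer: -5618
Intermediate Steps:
E(A, H) = 4*A + 4*H (E(A, H) = 4*(A + H) = 4*A + 4*H)
b = 420 (b = 7*(4*6 + 4*9) = 7*(24 + 36) = 7*60 = 420)
b*U(-9, 1) + 262 = 420*(-14) + 262 = -5880 + 262 = -5618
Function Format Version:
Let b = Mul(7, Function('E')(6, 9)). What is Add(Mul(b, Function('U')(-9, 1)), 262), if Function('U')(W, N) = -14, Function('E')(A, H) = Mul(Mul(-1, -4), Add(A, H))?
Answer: -5618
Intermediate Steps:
Function('E')(A, H) = Add(Mul(4, A), Mul(4, H)) (Function('E')(A, H) = Mul(4, Add(A, H)) = Add(Mul(4, A), Mul(4, H)))
b = 420 (b = Mul(7, Add(Mul(4, 6), Mul(4, 9))) = Mul(7, Add(24, 36)) = Mul(7, 60) = 420)
Add(Mul(b, Function('U')(-9, 1)), 262) = Add(Mul(420, -14), 262) = Add(-5880, 262) = -5618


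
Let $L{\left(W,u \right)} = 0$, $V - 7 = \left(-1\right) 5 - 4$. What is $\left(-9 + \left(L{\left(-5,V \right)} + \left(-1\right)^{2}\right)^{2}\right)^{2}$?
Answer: $64$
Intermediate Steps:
$V = -2$ ($V = 7 - 9 = -2$)
$\left(-9 + \left(L{\left(-5,V \right)} + \left(-1\right)^{2}\right)^{2}\right)^{2} = \left(-9 + \left(0 + \left(-1\right)^{2}\right)^{2}\right)^{2} = \left(-9 + \left(0 + 1\right)^{2}\right)^{2} = \left(-9 + 1^{2}\right)^{2} = \left(-9 + 1\right)^{2} = \left(-8\right)^{2} = 64$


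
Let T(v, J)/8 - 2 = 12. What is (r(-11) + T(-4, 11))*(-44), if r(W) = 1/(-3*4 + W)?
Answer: -113300/23 ≈ -4926.1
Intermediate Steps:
T(v, J) = 112 (T(v, J) = 16 + 8*12 = 16 + 96 = 112)
r(W) = 1/(-12 + W)
(r(-11) + T(-4, 11))*(-44) = (1/(-12 - 11) + 112)*(-44) = (1/(-23) + 112)*(-44) = (-1/23 + 112)*(-44) = (2575/23)*(-44) = -113300/23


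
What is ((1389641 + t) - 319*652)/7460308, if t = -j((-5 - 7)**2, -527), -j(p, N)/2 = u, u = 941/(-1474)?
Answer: 217719330/1374561749 ≈ 0.15839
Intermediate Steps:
u = -941/1474 (u = 941*(-1/1474) = -941/1474 ≈ -0.63840)
j(p, N) = 941/737 (j(p, N) = -2*(-941/1474) = 941/737)
t = -941/737 (t = -1*941/737 = -941/737 ≈ -1.2768)
((1389641 + t) - 319*652)/7460308 = ((1389641 - 941/737) - 319*652)/7460308 = (1024164476/737 - 207988)*(1/7460308) = (870877320/737)*(1/7460308) = 217719330/1374561749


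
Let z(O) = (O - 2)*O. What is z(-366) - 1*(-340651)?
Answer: 475339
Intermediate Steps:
z(O) = O*(-2 + O) (z(O) = (-2 + O)*O = O*(-2 + O))
z(-366) - 1*(-340651) = -366*(-2 - 366) - 1*(-340651) = -366*(-368) + 340651 = 134688 + 340651 = 475339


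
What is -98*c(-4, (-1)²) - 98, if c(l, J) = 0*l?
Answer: -98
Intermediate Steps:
c(l, J) = 0
-98*c(-4, (-1)²) - 98 = -98*0 - 98 = 0 - 98 = -98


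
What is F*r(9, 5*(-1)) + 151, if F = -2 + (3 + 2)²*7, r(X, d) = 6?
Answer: 1189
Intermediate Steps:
F = 173 (F = -2 + 5²*7 = -2 + 25*7 = -2 + 175 = 173)
F*r(9, 5*(-1)) + 151 = 173*6 + 151 = 1038 + 151 = 1189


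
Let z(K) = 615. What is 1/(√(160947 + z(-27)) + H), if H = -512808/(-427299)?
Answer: -12173463644/1638802421122861 + 20287159489*√161562/3277604842245722 ≈ 0.0024805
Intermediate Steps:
H = 170936/142433 (H = -512808*(-1/427299) = 170936/142433 ≈ 1.2001)
1/(√(160947 + z(-27)) + H) = 1/(√(160947 + 615) + 170936/142433) = 1/(√161562 + 170936/142433) = 1/(170936/142433 + √161562)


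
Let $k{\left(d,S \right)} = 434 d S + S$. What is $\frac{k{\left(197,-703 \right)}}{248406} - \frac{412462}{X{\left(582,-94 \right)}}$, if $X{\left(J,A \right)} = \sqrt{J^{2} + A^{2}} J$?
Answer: $- \frac{3163463}{13074} - \frac{206231 \sqrt{86890}}{50569980} \approx -243.17$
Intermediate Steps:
$k{\left(d,S \right)} = S + 434 S d$ ($k{\left(d,S \right)} = 434 S d + S = S + 434 S d$)
$X{\left(J,A \right)} = J \sqrt{A^{2} + J^{2}}$ ($X{\left(J,A \right)} = \sqrt{A^{2} + J^{2}} J = J \sqrt{A^{2} + J^{2}}$)
$\frac{k{\left(197,-703 \right)}}{248406} - \frac{412462}{X{\left(582,-94 \right)}} = \frac{\left(-703\right) \left(1 + 434 \cdot 197\right)}{248406} - \frac{412462}{582 \sqrt{\left(-94\right)^{2} + 582^{2}}} = - 703 \left(1 + 85498\right) \frac{1}{248406} - \frac{412462}{582 \sqrt{8836 + 338724}} = \left(-703\right) 85499 \cdot \frac{1}{248406} - \frac{412462}{582 \sqrt{347560}} = \left(-60105797\right) \frac{1}{248406} - \frac{412462}{582 \cdot 2 \sqrt{86890}} = - \frac{3163463}{13074} - \frac{412462}{1164 \sqrt{86890}} = - \frac{3163463}{13074} - 412462 \frac{\sqrt{86890}}{101139960} = - \frac{3163463}{13074} - \frac{206231 \sqrt{86890}}{50569980}$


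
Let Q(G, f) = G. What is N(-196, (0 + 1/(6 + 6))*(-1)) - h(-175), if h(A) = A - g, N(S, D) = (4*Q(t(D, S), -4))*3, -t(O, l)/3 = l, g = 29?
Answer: 7260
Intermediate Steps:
t(O, l) = -3*l
N(S, D) = -36*S (N(S, D) = (4*(-3*S))*3 = -12*S*3 = -36*S)
h(A) = -29 + A (h(A) = A - 1*29 = A - 29 = -29 + A)
N(-196, (0 + 1/(6 + 6))*(-1)) - h(-175) = -36*(-196) - (-29 - 175) = 7056 - 1*(-204) = 7056 + 204 = 7260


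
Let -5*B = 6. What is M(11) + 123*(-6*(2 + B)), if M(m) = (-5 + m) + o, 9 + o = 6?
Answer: -2937/5 ≈ -587.40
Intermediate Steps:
B = -6/5 (B = -⅕*6 = -6/5 ≈ -1.2000)
o = -3 (o = -9 + 6 = -3)
M(m) = -8 + m (M(m) = (-5 + m) - 3 = -8 + m)
M(11) + 123*(-6*(2 + B)) = (-8 + 11) + 123*(-6*(2 - 6/5)) = 3 + 123*(-6*⅘) = 3 + 123*(-24/5) = 3 - 2952/5 = -2937/5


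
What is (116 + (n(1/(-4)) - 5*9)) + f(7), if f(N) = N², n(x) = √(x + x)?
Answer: 120 + I*√2/2 ≈ 120.0 + 0.70711*I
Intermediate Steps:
n(x) = √2*√x (n(x) = √(2*x) = √2*√x)
(116 + (n(1/(-4)) - 5*9)) + f(7) = (116 + (√2*√(1/(-4)) - 5*9)) + 7² = (116 + (√2*√(-¼) - 45)) + 49 = (116 + (√2*(I/2) - 45)) + 49 = (116 + (I*√2/2 - 45)) + 49 = (116 + (-45 + I*√2/2)) + 49 = (71 + I*√2/2) + 49 = 120 + I*√2/2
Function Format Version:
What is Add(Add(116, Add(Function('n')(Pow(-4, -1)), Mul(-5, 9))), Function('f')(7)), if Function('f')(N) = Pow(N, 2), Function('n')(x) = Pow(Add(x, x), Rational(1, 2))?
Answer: Add(120, Mul(Rational(1, 2), I, Pow(2, Rational(1, 2)))) ≈ Add(120.00, Mul(0.70711, I))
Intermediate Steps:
Function('n')(x) = Mul(Pow(2, Rational(1, 2)), Pow(x, Rational(1, 2))) (Function('n')(x) = Pow(Mul(2, x), Rational(1, 2)) = Mul(Pow(2, Rational(1, 2)), Pow(x, Rational(1, 2))))
Add(Add(116, Add(Function('n')(Pow(-4, -1)), Mul(-5, 9))), Function('f')(7)) = Add(Add(116, Add(Mul(Pow(2, Rational(1, 2)), Pow(Pow(-4, -1), Rational(1, 2))), Mul(-5, 9))), Pow(7, 2)) = Add(Add(116, Add(Mul(Pow(2, Rational(1, 2)), Pow(Rational(-1, 4), Rational(1, 2))), -45)), 49) = Add(Add(116, Add(Mul(Pow(2, Rational(1, 2)), Mul(Rational(1, 2), I)), -45)), 49) = Add(Add(116, Add(Mul(Rational(1, 2), I, Pow(2, Rational(1, 2))), -45)), 49) = Add(Add(116, Add(-45, Mul(Rational(1, 2), I, Pow(2, Rational(1, 2))))), 49) = Add(Add(71, Mul(Rational(1, 2), I, Pow(2, Rational(1, 2)))), 49) = Add(120, Mul(Rational(1, 2), I, Pow(2, Rational(1, 2))))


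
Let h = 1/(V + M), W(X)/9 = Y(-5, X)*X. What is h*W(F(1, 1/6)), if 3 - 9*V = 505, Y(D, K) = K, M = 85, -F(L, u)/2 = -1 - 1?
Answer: 1296/263 ≈ 4.9278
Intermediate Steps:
F(L, u) = 4 (F(L, u) = -2*(-1 - 1) = -2*(-2) = 4)
V = -502/9 (V = 1/3 - 1/9*505 = 1/3 - 505/9 = -502/9 ≈ -55.778)
W(X) = 9*X**2 (W(X) = 9*(X*X) = 9*X**2)
h = 9/263 (h = 1/(-502/9 + 85) = 1/(263/9) = 9/263 ≈ 0.034221)
h*W(F(1, 1/6)) = 9*(9*4**2)/263 = 9*(9*16)/263 = (9/263)*144 = 1296/263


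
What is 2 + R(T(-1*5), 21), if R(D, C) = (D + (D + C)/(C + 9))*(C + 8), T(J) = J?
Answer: -1913/15 ≈ -127.53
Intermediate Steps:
R(D, C) = (8 + C)*(D + (C + D)/(9 + C)) (R(D, C) = (D + (C + D)/(9 + C))*(8 + C) = (8 + C)*(D + (C + D)/(9 + C)))
2 + R(T(-1*5), 21) = 2 + (21² + 8*21 + 80*(-1*5) - 1*5*21² + 18*21*(-1*5))/(9 + 21) = 2 + (441 + 168 + 80*(-5) - 5*441 + 18*21*(-5))/30 = 2 + (441 + 168 - 400 - 2205 - 1890)/30 = 2 + (1/30)*(-3886) = 2 - 1943/15 = -1913/15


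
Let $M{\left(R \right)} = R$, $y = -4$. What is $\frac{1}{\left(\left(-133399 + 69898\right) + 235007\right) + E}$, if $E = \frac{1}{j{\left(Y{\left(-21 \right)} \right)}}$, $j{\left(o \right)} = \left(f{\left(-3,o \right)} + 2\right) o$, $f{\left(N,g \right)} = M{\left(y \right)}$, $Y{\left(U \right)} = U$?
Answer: $\frac{42}{7203253} \approx 5.8307 \cdot 10^{-6}$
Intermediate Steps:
$f{\left(N,g \right)} = -4$
$j{\left(o \right)} = - 2 o$ ($j{\left(o \right)} = \left(-4 + 2\right) o = - 2 o$)
$E = \frac{1}{42}$ ($E = \frac{1}{\left(-2\right) \left(-21\right)} = \frac{1}{42} \approx 0.02381$)
$\frac{1}{\left(\left(-133399 + 69898\right) + 235007\right) + E} = \frac{1}{\left(\left(-133399 + 69898\right) + 235007\right) + \frac{1}{42}} = \frac{1}{\left(-63501 + 235007\right) + \frac{1}{42}} = \frac{1}{171506 + \frac{1}{42}} = \frac{1}{\frac{7203253}{42}} = \frac{42}{7203253}$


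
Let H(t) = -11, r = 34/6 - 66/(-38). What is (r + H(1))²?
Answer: 42025/3249 ≈ 12.935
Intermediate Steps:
r = 422/57 (r = 34*(⅙) - 66*(-1/38) = 17/3 + 33/19 = 422/57 ≈ 7.4035)
(r + H(1))² = (422/57 - 11)² = (-205/57)² = 42025/3249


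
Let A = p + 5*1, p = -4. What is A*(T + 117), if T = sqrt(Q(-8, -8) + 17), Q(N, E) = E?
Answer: 120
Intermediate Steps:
A = 1 (A = -4 + 5*1 = -4 + 5 = 1)
T = 3 (T = sqrt(-8 + 17) = sqrt(9) = 3)
A*(T + 117) = 1*(3 + 117) = 1*120 = 120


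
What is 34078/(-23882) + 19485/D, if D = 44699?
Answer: -528955876/533750759 ≈ -0.99102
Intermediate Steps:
34078/(-23882) + 19485/D = 34078/(-23882) + 19485/44699 = 34078*(-1/23882) + 19485*(1/44699) = -17039/11941 + 19485/44699 = -528955876/533750759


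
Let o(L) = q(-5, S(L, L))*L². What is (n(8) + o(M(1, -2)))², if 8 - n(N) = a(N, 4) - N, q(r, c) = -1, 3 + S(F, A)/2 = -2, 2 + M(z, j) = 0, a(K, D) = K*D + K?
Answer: 784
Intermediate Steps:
a(K, D) = K + D*K (a(K, D) = D*K + K = K + D*K)
M(z, j) = -2 (M(z, j) = -2 + 0 = -2)
S(F, A) = -10 (S(F, A) = -6 + 2*(-2) = -6 - 4 = -10)
n(N) = 8 - 4*N (n(N) = 8 - (N*(1 + 4) - N) = 8 - (N*5 - N) = 8 - (5*N - N) = 8 - 4*N)
o(L) = -L²
(n(8) + o(M(1, -2)))² = ((8 - 4*8) - 1*(-2)²)² = ((8 - 32) - 1*4)² = (-24 - 4)² = (-28)² = 784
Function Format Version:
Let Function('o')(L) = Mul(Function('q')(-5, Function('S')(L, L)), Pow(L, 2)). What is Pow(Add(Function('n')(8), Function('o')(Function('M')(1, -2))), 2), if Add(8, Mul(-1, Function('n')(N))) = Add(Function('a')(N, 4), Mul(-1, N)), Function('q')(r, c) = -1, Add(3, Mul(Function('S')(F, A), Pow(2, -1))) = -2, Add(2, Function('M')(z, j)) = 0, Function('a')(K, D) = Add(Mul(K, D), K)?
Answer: 784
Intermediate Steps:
Function('a')(K, D) = Add(K, Mul(D, K)) (Function('a')(K, D) = Add(Mul(D, K), K) = Add(K, Mul(D, K)))
Function('M')(z, j) = -2 (Function('M')(z, j) = Add(-2, 0) = -2)
Function('S')(F, A) = -10 (Function('S')(F, A) = Add(-6, Mul(2, -2)) = Add(-6, -4) = -10)
Function('n')(N) = Add(8, Mul(-4, N)) (Function('n')(N) = Add(8, Mul(-1, Add(Mul(N, Add(1, 4)), Mul(-1, N)))) = Add(8, Mul(-1, Add(Mul(N, 5), Mul(-1, N)))) = Add(8, Mul(-1, Add(Mul(5, N), Mul(-1, N)))) = Add(8, Mul(-1, Mul(4, N))) = Add(8, Mul(-4, N)))
Function('o')(L) = Mul(-1, Pow(L, 2))
Pow(Add(Function('n')(8), Function('o')(Function('M')(1, -2))), 2) = Pow(Add(Add(8, Mul(-4, 8)), Mul(-1, Pow(-2, 2))), 2) = Pow(Add(Add(8, -32), Mul(-1, 4)), 2) = Pow(Add(-24, -4), 2) = Pow(-28, 2) = 784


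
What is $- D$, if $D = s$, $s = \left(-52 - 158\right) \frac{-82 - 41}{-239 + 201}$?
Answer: $\frac{12915}{19} \approx 679.74$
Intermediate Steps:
$s = - \frac{12915}{19}$ ($s = - 210 \left(- \frac{123}{-38}\right) = - 210 \left(\left(-123\right) \left(- \frac{1}{38}\right)\right) = \left(-210\right) \frac{123}{38} = - \frac{12915}{19} \approx -679.74$)
$D = - \frac{12915}{19} \approx -679.74$
$- D = \left(-1\right) \left(- \frac{12915}{19}\right) = \frac{12915}{19}$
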